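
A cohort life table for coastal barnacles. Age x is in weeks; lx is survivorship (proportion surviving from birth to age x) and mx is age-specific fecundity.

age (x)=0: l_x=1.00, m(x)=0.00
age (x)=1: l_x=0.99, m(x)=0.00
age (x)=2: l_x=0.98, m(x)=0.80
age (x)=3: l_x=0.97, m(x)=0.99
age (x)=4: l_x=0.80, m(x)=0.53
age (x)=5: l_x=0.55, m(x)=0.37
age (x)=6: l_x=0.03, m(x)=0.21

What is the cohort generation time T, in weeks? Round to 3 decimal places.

lx·mx: 0, 0, 0.784, 0.9603, 0.424, 0.2035, 0.0063 → R0 = 2.3781
x·lx·mx: 0, 0, 1.568, 2.8809, 1.696, 1.0175, 0.0378 → Σ = 7.2002
T = 7.2002 / 2.3781 = 3.027711… → 3.028

3.028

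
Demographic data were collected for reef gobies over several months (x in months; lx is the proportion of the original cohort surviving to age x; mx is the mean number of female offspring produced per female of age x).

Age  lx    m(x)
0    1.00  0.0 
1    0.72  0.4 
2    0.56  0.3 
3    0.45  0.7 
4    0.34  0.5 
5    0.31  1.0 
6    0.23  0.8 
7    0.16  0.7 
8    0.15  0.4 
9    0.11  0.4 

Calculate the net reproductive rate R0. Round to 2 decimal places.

lx·mx by age: 0, 0.288, 0.168, 0.315, 0.17, 0.31, 0.184, 0.112, 0.06, 0.044
R0 = Σ lx·mx = 1.651 → 1.65

1.65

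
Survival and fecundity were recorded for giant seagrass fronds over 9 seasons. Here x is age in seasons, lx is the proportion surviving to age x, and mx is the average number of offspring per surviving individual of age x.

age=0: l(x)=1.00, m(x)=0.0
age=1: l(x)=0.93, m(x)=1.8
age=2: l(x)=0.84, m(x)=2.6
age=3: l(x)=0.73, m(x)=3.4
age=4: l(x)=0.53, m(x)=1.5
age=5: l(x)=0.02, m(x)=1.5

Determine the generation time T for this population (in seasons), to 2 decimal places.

lx·mx: 0, 1.674, 2.184, 2.482, 0.795, 0.03 → R0 = 7.165
x·lx·mx: 0, 1.674, 4.368, 7.446, 3.18, 0.15 → Σ = 16.818
T = 16.818 / 7.165 = 2.347244… → 2.35

2.35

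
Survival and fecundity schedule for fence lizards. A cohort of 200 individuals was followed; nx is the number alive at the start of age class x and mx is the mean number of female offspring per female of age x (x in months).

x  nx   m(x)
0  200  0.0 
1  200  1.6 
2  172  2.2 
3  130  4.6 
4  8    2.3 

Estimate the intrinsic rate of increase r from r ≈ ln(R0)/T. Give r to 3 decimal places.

lx = nx/n0 = nx/200: 1, 1, 0.86, 0.65, 0.04
R0 = Σ lx·mx = 0 + 1.6 + 1.892 + 2.99 + 0.092 = 6.574
Σ x·lx·mx = 14.722; T = 14.722/6.574 = 2.23943…
r ≈ ln(R0)/T = ln(6.574)/2.23943… = 0.84089… → 0.841

0.841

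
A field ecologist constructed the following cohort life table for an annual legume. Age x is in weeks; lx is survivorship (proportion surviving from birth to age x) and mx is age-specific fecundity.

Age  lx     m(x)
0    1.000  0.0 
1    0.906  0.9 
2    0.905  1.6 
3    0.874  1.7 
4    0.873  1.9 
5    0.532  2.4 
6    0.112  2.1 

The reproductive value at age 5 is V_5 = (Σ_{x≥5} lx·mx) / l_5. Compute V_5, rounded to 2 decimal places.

2.84

lx·mx for x ≥ 5: 1.2768, 0.2352 → sum = 1.512
V_5 = 1.512 / l_5 = 1.512 / 0.532 = 2.842105… → 2.84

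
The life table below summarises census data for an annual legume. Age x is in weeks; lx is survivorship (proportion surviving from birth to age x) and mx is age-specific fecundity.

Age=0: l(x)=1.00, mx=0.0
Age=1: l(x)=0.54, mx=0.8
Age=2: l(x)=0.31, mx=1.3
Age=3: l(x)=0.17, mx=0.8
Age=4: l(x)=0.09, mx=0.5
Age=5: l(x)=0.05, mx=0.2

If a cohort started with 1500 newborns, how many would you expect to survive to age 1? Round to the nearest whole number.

810

Expected survivors = N0 · l_1 = 1500 × 0.54 = 810 → 810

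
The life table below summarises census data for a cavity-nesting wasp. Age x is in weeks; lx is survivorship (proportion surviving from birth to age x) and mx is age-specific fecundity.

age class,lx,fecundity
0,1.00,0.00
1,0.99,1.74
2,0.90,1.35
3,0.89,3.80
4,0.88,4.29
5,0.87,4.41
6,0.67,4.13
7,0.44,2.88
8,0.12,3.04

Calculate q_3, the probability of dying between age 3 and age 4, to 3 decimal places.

0.011

q_3 = (l_3 − l_4) / l_3 = (0.89 − 0.88) / 0.89
     = 0.01 / 0.89 = 0.011236… → 0.011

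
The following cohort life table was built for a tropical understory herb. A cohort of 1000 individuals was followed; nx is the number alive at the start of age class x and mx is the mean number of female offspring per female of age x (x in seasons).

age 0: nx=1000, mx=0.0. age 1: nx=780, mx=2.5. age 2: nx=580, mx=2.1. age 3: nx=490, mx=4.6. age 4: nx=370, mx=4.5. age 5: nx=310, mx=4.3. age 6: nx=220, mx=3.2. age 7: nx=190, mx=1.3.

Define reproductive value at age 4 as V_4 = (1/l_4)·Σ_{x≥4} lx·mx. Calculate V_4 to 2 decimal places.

lx = nx/n0 = nx/1000: 1, 0.78, 0.58, 0.49, 0.37, 0.31, 0.22, 0.19
lx·mx for x ≥ 4: 1.665, 1.333, 0.704, 0.247 → sum = 3.949
V_4 = 3.949 / l_4 = 3.949 / 0.37 = 10.672973… → 10.67

10.67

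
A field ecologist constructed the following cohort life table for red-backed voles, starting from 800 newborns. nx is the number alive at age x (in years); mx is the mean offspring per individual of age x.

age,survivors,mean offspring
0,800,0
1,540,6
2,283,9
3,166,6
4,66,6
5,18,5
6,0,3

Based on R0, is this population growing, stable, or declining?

lx = nx/n0 = nx/800: 1, 0.675, 0.35375, 0.2075, 0.0825, 0.0225, 0
R0 = Σ lx·mx = 0 + 4.05 + 3.18375 + 1.245 + 0.495 + 0.1125 + 0 = 9.08625
R0 > 1, so the population is growing.

growing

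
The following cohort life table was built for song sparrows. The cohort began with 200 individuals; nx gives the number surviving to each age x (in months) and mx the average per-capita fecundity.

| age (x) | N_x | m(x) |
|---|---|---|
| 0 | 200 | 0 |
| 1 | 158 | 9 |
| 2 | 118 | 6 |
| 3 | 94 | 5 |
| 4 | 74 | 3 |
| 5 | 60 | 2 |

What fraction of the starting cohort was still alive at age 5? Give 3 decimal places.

0.300

l_5 = n_5/n_0 = 60/200 = 0.3 → 0.300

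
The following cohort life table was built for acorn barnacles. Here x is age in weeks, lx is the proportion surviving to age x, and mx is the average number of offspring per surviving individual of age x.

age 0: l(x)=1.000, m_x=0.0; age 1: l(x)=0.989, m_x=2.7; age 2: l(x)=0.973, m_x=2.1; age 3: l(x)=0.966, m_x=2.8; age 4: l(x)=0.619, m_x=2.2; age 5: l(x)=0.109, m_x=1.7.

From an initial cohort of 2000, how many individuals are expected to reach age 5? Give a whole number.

218

Expected survivors = N0 · l_5 = 2000 × 0.109 = 218 → 218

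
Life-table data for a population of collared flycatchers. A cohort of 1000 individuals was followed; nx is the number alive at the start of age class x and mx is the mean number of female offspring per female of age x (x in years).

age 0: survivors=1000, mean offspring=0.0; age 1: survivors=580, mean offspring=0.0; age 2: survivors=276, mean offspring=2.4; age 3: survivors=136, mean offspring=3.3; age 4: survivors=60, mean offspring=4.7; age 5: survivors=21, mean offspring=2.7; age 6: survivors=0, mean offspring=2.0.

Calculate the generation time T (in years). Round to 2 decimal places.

lx = nx/n0 = nx/1000: 1, 0.58, 0.276, 0.136, 0.06, 0.021, 0
lx·mx: 0, 0, 0.6624, 0.4488, 0.282, 0.0567, 0 → R0 = 1.4499
x·lx·mx: 0, 0, 1.3248, 1.3464, 1.128, 0.2835, 0 → Σ = 4.0827
T = 4.0827 / 1.4499 = 2.815849… → 2.82

2.82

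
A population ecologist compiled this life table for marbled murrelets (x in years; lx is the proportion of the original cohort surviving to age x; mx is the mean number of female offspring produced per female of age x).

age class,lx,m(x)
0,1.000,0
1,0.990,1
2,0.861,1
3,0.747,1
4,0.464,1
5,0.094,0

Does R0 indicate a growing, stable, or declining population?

growing

R0 = Σ lx·mx = 0 + 0.99 + 0.861 + 0.747 + 0.464 + 0 = 3.062
R0 > 1, so the population is growing.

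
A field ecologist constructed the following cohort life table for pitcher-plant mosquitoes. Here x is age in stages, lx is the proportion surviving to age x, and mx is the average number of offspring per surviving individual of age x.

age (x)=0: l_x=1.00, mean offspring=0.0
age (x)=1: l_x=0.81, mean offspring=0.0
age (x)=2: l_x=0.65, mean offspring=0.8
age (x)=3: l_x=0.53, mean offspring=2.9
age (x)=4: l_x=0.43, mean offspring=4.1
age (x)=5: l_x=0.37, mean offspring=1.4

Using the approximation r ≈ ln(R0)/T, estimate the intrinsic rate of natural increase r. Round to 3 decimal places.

R0 = Σ lx·mx = 0 + 0 + 0.52 + 1.537 + 1.763 + 0.518 = 4.338
Σ x·lx·mx = 15.293; T = 15.293/4.338 = 3.52536…
r ≈ ln(R0)/T = ln(4.338)/3.52536… = 0.41625… → 0.416

0.416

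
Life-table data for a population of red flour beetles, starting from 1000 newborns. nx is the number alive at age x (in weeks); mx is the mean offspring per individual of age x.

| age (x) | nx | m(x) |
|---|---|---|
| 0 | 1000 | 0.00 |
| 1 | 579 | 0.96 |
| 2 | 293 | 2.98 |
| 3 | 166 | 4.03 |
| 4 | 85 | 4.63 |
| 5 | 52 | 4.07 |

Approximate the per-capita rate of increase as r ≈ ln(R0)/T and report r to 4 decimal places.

0.3872

lx = nx/n0 = nx/1000: 1, 0.579, 0.293, 0.166, 0.085, 0.052
R0 = Σ lx·mx = 0 + 0.55584 + 0.87314 + 0.66898 + 0.39355 + 0.21164 = 2.70315
Σ x·lx·mx = 6.94146; T = 6.94146/2.70315 = 2.56792…
r ≈ ln(R0)/T = ln(2.70315)/2.56792… = 0.387247… → 0.3872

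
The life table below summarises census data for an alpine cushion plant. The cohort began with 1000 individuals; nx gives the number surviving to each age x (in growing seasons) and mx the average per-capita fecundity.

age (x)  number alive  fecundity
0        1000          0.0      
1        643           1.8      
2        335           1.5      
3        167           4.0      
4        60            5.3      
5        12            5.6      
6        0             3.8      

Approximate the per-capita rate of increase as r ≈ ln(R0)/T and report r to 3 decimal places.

lx = nx/n0 = nx/1000: 1, 0.643, 0.335, 0.167, 0.06, 0.012, 0
R0 = Σ lx·mx = 0 + 1.1574 + 0.5025 + 0.668 + 0.318 + 0.0672 + 0 = 2.7131
Σ x·lx·mx = 5.7744; T = 5.7744/2.7131 = 2.12834…
r ≈ ln(R0)/T = ln(2.7131)/2.12834… = 0.46895… → 0.469

0.469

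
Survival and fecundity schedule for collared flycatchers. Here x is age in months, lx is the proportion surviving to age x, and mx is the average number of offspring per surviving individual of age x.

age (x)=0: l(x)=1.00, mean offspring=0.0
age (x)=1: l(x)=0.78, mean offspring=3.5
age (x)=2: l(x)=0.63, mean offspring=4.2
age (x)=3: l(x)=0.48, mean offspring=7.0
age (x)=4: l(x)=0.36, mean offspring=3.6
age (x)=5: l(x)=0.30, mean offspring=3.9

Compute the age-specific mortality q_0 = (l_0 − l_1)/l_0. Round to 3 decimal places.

q_0 = (l_0 − l_1) / l_0 = (1 − 0.78) / 1
     = 0.22 / 1 = 0.22 → 0.220

0.220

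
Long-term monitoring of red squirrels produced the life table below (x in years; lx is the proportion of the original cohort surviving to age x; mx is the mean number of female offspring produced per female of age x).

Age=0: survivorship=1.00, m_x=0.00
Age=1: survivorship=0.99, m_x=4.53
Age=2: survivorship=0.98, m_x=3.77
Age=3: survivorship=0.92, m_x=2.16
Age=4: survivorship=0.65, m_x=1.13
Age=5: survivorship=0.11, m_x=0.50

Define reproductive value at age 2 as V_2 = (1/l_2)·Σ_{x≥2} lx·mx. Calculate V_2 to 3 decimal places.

lx·mx for x ≥ 2: 3.6946, 1.9872, 0.7345, 0.055 → sum = 6.4713
V_2 = 6.4713 / l_2 = 6.4713 / 0.98 = 6.603367… → 6.603

6.603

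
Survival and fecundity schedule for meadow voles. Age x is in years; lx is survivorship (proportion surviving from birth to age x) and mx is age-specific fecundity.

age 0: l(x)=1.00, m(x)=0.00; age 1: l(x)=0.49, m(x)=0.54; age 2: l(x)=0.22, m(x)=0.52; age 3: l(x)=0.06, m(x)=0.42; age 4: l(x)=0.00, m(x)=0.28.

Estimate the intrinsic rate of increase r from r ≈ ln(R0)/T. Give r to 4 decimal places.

-0.6435

R0 = Σ lx·mx = 0 + 0.2646 + 0.1144 + 0.0252 + 0 = 0.4042
Σ x·lx·mx = 0.569; T = 0.569/0.4042 = 1.40772…
r ≈ ln(R0)/T = ln(0.4042)/1.40772… = -0.643485… → -0.6435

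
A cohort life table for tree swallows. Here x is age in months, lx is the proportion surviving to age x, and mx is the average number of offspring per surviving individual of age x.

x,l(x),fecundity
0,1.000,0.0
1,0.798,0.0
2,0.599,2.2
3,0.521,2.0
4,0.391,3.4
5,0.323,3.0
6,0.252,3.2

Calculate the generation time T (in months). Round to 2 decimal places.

3.80

lx·mx: 0, 0, 1.3178, 1.042, 1.3294, 0.969, 0.8064 → R0 = 5.4646
x·lx·mx: 0, 0, 2.6356, 3.126, 5.3176, 4.845, 4.8384 → Σ = 20.7626
T = 20.7626 / 5.4646 = 3.799473… → 3.80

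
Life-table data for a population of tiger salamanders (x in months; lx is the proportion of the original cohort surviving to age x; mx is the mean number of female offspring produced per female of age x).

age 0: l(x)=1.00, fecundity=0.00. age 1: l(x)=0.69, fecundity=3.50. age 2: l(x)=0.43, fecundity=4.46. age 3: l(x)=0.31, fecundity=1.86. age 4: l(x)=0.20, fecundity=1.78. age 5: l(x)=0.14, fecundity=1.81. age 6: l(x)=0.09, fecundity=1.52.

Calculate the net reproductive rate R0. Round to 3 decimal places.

lx·mx by age: 0, 2.415, 1.9178, 0.5766, 0.356, 0.2534, 0.1368
R0 = Σ lx·mx = 5.6556 → 5.656

5.656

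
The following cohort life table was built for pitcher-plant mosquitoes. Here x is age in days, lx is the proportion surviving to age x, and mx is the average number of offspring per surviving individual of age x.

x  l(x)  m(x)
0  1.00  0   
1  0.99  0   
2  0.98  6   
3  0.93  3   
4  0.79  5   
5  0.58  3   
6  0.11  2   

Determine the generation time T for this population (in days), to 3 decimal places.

3.152

lx·mx: 0, 0, 5.88, 2.79, 3.95, 1.74, 0.22 → R0 = 14.58
x·lx·mx: 0, 0, 11.76, 8.37, 15.8, 8.7, 1.32 → Σ = 45.95
T = 45.95 / 14.58 = 3.151578… → 3.152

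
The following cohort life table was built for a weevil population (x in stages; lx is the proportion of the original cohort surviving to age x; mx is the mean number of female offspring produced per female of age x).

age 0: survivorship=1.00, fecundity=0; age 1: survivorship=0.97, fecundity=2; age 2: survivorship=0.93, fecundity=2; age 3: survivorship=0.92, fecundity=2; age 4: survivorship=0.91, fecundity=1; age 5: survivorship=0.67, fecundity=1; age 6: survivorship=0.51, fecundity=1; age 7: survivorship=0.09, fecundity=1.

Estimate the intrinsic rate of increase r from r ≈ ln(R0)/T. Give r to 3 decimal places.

0.736

R0 = Σ lx·mx = 0 + 1.94 + 1.86 + 1.84 + 0.91 + 0.67 + 0.51 + 0.09 = 7.82
Σ x·lx·mx = 21.86; T = 21.86/7.82 = 2.7954…
r ≈ ln(R0)/T = ln(7.82)/2.7954… = 0.73574… → 0.736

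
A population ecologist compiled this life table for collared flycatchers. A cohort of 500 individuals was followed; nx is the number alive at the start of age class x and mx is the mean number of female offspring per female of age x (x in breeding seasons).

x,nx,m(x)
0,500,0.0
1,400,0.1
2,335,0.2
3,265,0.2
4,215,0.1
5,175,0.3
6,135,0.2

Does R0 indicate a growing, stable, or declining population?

declining

lx = nx/n0 = nx/500: 1, 0.8, 0.67, 0.53, 0.43, 0.35, 0.27
R0 = Σ lx·mx = 0 + 0.08 + 0.134 + 0.106 + 0.043 + 0.105 + 0.054 = 0.522
R0 < 1, so the population is declining.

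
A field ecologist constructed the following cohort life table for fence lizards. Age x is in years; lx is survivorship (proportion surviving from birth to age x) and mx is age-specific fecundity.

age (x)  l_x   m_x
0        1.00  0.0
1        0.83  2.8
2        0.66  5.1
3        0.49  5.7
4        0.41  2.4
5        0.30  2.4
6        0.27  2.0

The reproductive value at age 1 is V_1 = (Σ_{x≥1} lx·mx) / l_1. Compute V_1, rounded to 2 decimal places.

12.92

lx·mx for x ≥ 1: 2.324, 3.366, 2.793, 0.984, 0.72, 0.54 → sum = 10.727
V_1 = 10.727 / l_1 = 10.727 / 0.83 = 12.924096… → 12.92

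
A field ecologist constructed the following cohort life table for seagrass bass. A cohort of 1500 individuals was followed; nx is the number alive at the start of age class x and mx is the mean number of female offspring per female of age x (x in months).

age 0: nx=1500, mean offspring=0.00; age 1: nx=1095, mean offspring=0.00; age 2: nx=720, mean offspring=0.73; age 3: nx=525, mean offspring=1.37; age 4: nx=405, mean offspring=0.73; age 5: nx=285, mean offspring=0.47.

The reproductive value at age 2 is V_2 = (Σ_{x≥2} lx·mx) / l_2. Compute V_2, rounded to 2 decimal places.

2.33

lx = nx/n0 = nx/1500: 1, 0.73, 0.48, 0.35, 0.27, 0.19
lx·mx for x ≥ 2: 0.3504, 0.4795, 0.1971, 0.0893 → sum = 1.1163
V_2 = 1.1163 / l_2 = 1.1163 / 0.48 = 2.325625 → 2.33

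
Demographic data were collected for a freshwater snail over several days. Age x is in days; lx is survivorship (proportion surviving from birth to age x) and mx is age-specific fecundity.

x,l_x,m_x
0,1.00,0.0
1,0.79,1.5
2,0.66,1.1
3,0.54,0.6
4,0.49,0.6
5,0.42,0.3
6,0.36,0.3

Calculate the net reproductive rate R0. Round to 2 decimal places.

lx·mx by age: 0, 1.185, 0.726, 0.324, 0.294, 0.126, 0.108
R0 = Σ lx·mx = 2.763 → 2.76

2.76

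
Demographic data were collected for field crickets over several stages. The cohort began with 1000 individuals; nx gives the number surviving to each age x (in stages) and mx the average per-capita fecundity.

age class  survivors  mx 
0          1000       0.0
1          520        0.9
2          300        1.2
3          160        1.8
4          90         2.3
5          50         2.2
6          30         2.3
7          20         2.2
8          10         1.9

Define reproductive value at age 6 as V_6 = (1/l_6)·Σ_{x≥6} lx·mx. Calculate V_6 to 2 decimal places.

4.40

lx = nx/n0 = nx/1000: 1, 0.52, 0.3, 0.16, 0.09, 0.05, 0.03, 0.02, 0.01
lx·mx for x ≥ 6: 0.069, 0.044, 0.019 → sum = 0.132
V_6 = 0.132 / l_6 = 0.132 / 0.03 = 4.4 → 4.40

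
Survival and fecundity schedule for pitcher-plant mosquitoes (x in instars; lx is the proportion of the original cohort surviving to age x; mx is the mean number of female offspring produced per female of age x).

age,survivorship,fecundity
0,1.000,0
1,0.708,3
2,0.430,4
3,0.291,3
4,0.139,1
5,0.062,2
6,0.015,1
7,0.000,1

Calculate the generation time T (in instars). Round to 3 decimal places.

lx·mx: 0, 2.124, 1.72, 0.873, 0.139, 0.124, 0.015, 0 → R0 = 4.995
x·lx·mx: 0, 2.124, 3.44, 2.619, 0.556, 0.62, 0.09, 0 → Σ = 9.449
T = 9.449 / 4.995 = 1.891692… → 1.892

1.892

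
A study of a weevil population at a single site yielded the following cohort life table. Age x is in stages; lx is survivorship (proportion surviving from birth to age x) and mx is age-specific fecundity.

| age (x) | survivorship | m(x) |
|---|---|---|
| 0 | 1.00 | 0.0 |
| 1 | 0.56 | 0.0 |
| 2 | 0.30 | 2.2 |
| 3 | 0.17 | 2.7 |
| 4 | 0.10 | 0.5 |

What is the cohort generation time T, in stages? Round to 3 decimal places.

2.478

lx·mx: 0, 0, 0.66, 0.459, 0.05 → R0 = 1.169
x·lx·mx: 0, 0, 1.32, 1.377, 0.2 → Σ = 2.897
T = 2.897 / 1.169 = 2.478186… → 2.478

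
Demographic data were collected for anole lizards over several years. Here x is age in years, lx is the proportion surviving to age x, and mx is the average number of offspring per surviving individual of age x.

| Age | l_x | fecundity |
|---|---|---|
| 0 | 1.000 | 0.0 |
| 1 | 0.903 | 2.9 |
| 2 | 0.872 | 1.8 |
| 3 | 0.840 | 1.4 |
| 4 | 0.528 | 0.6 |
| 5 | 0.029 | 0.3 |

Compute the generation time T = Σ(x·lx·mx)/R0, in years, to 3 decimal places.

lx·mx: 0, 2.6187, 1.5696, 1.176, 0.3168, 0.0087 → R0 = 5.6898
x·lx·mx: 0, 2.6187, 3.1392, 3.528, 1.2672, 0.0435 → Σ = 10.5966
T = 10.5966 / 5.6898 = 1.862385… → 1.862

1.862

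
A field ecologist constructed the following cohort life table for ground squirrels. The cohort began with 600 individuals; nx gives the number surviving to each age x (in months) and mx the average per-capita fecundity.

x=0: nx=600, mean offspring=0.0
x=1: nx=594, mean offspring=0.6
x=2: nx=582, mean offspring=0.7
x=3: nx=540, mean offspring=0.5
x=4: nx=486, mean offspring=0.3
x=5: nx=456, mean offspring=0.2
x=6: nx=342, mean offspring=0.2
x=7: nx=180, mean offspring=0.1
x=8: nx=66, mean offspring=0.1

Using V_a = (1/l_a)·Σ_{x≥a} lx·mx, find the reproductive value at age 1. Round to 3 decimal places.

lx = nx/n0 = nx/600: 1, 0.99, 0.97, 0.9, 0.81, 0.76, 0.57, 0.3, 0.11
lx·mx for x ≥ 1: 0.594, 0.679, 0.45, 0.243, 0.152, 0.114, 0.03, 0.011 → sum = 2.273
V_1 = 2.273 / l_1 = 2.273 / 0.99 = 2.29596… → 2.296

2.296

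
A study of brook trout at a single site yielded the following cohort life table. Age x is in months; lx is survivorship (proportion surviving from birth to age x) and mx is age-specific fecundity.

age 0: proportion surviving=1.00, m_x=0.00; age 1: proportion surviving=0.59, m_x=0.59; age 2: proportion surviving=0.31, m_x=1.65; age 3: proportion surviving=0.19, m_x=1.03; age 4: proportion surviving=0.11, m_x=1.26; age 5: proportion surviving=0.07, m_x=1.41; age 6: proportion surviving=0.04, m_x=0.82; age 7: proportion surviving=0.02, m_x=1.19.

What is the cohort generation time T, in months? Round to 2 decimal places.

lx·mx: 0, 0.3481, 0.5115, 0.1957, 0.1386, 0.0987, 0.0328, 0.0238 → R0 = 1.3492
x·lx·mx: 0, 0.3481, 1.023, 0.5871, 0.5544, 0.4935, 0.1968, 0.1666 → Σ = 3.3695
T = 3.3695 / 1.3492 = 2.497406… → 2.50

2.50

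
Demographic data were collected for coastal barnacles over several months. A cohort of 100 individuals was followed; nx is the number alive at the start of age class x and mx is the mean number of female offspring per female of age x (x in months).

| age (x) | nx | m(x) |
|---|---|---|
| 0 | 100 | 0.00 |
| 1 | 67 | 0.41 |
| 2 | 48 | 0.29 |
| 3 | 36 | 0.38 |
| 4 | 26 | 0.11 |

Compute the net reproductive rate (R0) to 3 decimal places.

lx = nx/n0 = nx/100: 1, 0.67, 0.48, 0.36, 0.26
lx·mx by age: 0, 0.2747, 0.1392, 0.1368, 0.0286
R0 = Σ lx·mx = 0.5793 → 0.579

0.579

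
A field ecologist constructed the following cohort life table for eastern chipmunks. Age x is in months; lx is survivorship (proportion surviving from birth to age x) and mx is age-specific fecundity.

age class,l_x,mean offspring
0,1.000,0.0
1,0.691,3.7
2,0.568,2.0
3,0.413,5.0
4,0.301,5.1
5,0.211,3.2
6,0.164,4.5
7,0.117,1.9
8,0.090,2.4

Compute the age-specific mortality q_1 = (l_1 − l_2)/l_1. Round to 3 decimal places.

0.178

q_1 = (l_1 − l_2) / l_1 = (0.691 − 0.568) / 0.691
     = 0.123 / 0.691 = 0.178003… → 0.178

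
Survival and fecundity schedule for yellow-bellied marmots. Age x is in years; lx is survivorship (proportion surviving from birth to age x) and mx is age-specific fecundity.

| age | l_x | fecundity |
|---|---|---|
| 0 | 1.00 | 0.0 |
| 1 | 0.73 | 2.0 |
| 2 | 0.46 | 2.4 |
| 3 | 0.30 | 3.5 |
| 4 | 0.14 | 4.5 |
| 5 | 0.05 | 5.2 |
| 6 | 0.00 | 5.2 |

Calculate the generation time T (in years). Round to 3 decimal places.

lx·mx: 0, 1.46, 1.104, 1.05, 0.63, 0.26, 0 → R0 = 4.504
x·lx·mx: 0, 1.46, 2.208, 3.15, 2.52, 1.3, 0 → Σ = 10.638
T = 10.638 / 4.504 = 2.361901… → 2.362

2.362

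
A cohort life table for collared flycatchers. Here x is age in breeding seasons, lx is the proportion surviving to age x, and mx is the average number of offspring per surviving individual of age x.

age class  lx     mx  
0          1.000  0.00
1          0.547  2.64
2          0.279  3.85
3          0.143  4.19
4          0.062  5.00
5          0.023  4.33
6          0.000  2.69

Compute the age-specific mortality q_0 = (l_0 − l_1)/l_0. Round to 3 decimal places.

0.453

q_0 = (l_0 − l_1) / l_0 = (1 − 0.547) / 1
     = 0.453 / 1 = 0.453 → 0.453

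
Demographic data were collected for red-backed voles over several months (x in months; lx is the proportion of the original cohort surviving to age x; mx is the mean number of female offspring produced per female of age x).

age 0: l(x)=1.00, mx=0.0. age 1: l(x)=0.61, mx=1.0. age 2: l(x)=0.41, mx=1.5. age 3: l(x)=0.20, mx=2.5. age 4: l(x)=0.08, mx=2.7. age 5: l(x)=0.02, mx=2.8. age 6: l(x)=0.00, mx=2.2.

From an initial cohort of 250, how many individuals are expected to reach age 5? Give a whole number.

Expected survivors = N0 · l_5 = 250 × 0.02 = 5 → 5

5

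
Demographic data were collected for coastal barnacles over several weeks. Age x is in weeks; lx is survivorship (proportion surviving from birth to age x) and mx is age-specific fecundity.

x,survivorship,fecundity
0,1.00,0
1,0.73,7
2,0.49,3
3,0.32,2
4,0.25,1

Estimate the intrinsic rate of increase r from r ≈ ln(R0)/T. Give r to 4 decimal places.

R0 = Σ lx·mx = 0 + 5.11 + 1.47 + 0.64 + 0.25 = 7.47
Σ x·lx·mx = 10.97; T = 10.97/7.47 = 1.46854…
r ≈ ln(R0)/T = ln(7.47)/1.46854… = 1.369315… → 1.3693

1.3693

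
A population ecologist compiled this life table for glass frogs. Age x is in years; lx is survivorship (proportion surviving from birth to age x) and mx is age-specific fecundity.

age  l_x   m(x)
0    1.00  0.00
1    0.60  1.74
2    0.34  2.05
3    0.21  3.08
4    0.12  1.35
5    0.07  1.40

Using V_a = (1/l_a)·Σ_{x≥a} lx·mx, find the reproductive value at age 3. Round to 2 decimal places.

lx·mx for x ≥ 3: 0.6468, 0.162, 0.098 → sum = 0.9068
V_3 = 0.9068 / l_3 = 0.9068 / 0.21 = 4.318095… → 4.32

4.32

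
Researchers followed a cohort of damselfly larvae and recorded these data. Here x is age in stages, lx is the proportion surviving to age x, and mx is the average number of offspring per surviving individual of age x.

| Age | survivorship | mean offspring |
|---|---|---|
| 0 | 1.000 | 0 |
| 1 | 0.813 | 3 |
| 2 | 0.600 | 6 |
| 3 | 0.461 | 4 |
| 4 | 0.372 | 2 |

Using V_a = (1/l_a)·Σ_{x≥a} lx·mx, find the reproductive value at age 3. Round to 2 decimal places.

5.61

lx·mx for x ≥ 3: 1.844, 0.744 → sum = 2.588
V_3 = 2.588 / l_3 = 2.588 / 0.461 = 5.613883… → 5.61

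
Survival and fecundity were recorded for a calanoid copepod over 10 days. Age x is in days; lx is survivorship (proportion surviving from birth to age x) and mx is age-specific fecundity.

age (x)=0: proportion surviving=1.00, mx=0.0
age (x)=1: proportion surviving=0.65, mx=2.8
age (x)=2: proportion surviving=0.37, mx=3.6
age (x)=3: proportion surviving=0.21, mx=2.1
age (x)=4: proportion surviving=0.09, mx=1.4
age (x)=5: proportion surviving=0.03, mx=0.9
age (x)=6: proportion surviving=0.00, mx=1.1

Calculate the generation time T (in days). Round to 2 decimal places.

1.72

lx·mx: 0, 1.82, 1.332, 0.441, 0.126, 0.027, 0 → R0 = 3.746
x·lx·mx: 0, 1.82, 2.664, 1.323, 0.504, 0.135, 0 → Σ = 6.446
T = 6.446 / 3.746 = 1.720769… → 1.72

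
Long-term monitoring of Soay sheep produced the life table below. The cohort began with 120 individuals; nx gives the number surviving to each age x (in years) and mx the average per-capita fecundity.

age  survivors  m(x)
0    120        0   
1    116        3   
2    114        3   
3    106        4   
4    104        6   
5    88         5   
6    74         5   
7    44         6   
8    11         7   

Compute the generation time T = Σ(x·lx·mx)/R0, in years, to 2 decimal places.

4.04

lx = nx/n0 = nx/120: 1, 0.96667…, 0.95, 0.88333…, 0.86667…, 0.73333…, 0.61667…, 0.36667…, 0.09167…
lx·mx: 0, 2.9…, 2.85, 3.533333…, 5.2…, 3.666667…, 3.083333…, 2.2…, 0.641667… → R0 = 24.075…
x·lx·mx: 0, 2.9…, 5.7, 10.6…, 20.8…, 18.333333…, 18.5…, 15.4…, 5.133333… → Σ = 97.366667…
T = 97.366667… / 24.075… = 4.044306… → 4.04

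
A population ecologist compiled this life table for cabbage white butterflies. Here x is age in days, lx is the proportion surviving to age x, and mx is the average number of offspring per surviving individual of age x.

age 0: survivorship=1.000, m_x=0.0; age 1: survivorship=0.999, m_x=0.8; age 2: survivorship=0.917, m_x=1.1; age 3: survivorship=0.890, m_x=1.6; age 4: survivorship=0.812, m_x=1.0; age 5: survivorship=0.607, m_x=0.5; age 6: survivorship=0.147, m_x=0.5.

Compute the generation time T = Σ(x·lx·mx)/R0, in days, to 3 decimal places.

lx·mx: 0, 0.7992, 1.0087, 1.424, 0.812, 0.3035, 0.0735 → R0 = 4.4209
x·lx·mx: 0, 0.7992, 2.0174, 4.272, 3.248, 1.5175, 0.441 → Σ = 12.2951
T = 12.2951 / 4.4209 = 2.781131… → 2.781

2.781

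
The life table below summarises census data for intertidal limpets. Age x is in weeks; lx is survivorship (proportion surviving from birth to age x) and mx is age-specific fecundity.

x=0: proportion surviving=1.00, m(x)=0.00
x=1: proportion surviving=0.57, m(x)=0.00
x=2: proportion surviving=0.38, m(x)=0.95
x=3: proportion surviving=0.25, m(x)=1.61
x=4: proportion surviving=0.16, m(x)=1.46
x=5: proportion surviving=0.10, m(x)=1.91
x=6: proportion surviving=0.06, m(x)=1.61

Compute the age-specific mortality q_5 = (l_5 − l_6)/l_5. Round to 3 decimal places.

0.400

q_5 = (l_5 − l_6) / l_5 = (0.1 − 0.06) / 0.1
     = 0.04 / 0.1 = 0.4 → 0.400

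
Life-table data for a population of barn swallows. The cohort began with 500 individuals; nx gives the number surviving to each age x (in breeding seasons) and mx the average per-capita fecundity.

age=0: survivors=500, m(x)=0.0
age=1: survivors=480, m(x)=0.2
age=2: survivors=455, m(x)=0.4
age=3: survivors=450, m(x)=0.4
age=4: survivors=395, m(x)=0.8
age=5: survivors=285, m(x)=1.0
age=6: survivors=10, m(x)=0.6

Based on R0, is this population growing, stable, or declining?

growing

lx = nx/n0 = nx/500: 1, 0.96, 0.91, 0.9, 0.79, 0.57, 0.02
R0 = Σ lx·mx = 0 + 0.192 + 0.364 + 0.36 + 0.632 + 0.57 + 0.012 = 2.13
R0 > 1, so the population is growing.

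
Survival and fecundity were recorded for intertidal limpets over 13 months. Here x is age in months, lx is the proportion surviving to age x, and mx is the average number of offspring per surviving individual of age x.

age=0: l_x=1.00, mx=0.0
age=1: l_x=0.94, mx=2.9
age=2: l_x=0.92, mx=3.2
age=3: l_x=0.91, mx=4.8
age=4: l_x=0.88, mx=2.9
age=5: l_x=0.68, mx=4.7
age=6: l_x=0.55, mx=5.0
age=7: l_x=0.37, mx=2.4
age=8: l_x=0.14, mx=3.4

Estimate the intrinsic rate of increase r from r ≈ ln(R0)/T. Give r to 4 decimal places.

R0 = Σ lx·mx = 0 + 2.726 + 2.944 + 4.368 + 2.552 + 3.196 + 2.75 + 0.888 + 0.476 = 19.9
Σ x·lx·mx = 74.43; T = 74.43/19.9 = 3.7402…
r ≈ ln(R0)/T = ln(19.9)/3.7402… = 0.799615… → 0.7996

0.7996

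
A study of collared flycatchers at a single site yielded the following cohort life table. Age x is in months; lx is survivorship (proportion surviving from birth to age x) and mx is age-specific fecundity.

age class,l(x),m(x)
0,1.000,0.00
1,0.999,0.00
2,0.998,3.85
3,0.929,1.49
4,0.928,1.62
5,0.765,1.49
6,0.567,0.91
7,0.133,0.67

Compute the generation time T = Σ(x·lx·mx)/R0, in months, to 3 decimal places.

lx·mx: 0, 0, 3.8423, 1.38421, 1.50336, 1.13985, 0.51597, 0.08911 → R0 = 8.4748
x·lx·mx: 0, 0, 7.6846, 4.15263, 6.01344, 5.69925, 3.09582, 0.62377 → Σ = 27.26951
T = 27.26951 / 8.4748 = 3.217717… → 3.218

3.218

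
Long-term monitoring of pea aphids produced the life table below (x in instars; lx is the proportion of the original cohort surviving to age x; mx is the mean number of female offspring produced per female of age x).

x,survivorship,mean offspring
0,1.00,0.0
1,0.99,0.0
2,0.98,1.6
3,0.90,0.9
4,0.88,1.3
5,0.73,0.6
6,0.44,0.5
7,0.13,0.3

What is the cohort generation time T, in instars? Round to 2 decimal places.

3.30

lx·mx: 0, 0, 1.568, 0.81, 1.144, 0.438, 0.22, 0.039 → R0 = 4.219
x·lx·mx: 0, 0, 3.136, 2.43, 4.576, 2.19, 1.32, 0.273 → Σ = 13.925
T = 13.925 / 4.219 = 3.300545… → 3.30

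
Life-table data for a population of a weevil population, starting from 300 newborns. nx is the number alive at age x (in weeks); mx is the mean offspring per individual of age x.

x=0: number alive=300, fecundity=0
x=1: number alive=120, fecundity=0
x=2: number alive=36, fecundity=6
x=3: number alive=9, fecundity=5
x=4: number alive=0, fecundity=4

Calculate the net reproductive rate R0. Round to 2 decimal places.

lx = nx/n0 = nx/300: 1, 0.4, 0.12, 0.03, 0
lx·mx by age: 0, 0, 0.72, 0.15, 0
R0 = Σ lx·mx = 0.87 → 0.87

0.87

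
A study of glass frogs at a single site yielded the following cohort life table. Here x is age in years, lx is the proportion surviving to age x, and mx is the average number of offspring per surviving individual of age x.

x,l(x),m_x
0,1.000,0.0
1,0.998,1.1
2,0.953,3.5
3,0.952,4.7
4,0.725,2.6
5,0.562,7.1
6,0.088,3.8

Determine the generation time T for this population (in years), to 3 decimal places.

3.353

lx·mx: 0, 1.0978, 3.3355, 4.4744, 1.885, 3.9902, 0.3344 → R0 = 15.1173
x·lx·mx: 0, 1.0978, 6.671, 13.4232, 7.54, 19.951, 2.0064 → Σ = 50.6894
T = 50.6894 / 15.1173 = 3.353072… → 3.353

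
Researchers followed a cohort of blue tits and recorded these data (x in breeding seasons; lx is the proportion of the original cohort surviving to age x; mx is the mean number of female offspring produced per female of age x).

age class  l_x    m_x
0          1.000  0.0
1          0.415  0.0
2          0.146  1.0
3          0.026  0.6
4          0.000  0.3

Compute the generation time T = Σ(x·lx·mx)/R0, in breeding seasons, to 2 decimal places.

lx·mx: 0, 0, 0.146, 0.0156, 0 → R0 = 0.1616
x·lx·mx: 0, 0, 0.292, 0.0468, 0 → Σ = 0.3388
T = 0.3388 / 0.1616 = 2.096535… → 2.10

2.10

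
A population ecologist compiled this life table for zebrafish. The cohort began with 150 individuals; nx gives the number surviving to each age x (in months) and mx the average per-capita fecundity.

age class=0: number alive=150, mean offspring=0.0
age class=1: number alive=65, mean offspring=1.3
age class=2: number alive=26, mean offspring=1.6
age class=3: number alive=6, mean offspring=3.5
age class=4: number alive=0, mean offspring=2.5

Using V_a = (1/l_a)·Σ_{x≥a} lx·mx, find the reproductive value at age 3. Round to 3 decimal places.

3.500

lx = nx/n0 = nx/150: 1, 0.43333…, 0.17333…, 0.04, 0
lx·mx for x ≥ 3: 0.14, 0 → sum = 0.14
V_3 = 0.14 / l_3 = 0.14 / 0.04 = 3.5 → 3.500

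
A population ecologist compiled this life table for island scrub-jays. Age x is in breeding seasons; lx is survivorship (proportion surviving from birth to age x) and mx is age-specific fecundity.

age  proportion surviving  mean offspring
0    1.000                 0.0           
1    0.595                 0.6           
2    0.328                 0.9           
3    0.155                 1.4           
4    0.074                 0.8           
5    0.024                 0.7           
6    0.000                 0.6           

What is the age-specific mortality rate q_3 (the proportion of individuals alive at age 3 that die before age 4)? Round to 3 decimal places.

q_3 = (l_3 − l_4) / l_3 = (0.155 − 0.074) / 0.155
     = 0.081 / 0.155 = 0.522581… → 0.523

0.523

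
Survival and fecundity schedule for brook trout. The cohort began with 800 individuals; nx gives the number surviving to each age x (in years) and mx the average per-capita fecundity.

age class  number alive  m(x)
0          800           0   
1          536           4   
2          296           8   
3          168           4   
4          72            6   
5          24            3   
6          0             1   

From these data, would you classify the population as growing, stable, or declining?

lx = nx/n0 = nx/800: 1, 0.67, 0.37, 0.21, 0.09, 0.03, 0
R0 = Σ lx·mx = 0 + 2.68 + 2.96 + 0.84 + 0.54 + 0.09 + 0 = 7.11
R0 > 1, so the population is growing.

growing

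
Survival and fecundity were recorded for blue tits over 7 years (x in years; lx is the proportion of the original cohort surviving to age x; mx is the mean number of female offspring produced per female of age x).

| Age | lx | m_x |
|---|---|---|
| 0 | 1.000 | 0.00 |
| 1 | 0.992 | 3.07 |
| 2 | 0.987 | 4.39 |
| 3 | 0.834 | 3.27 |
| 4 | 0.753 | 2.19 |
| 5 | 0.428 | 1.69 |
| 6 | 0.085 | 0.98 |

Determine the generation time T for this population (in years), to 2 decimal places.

2.44

lx·mx: 0, 3.04544, 4.33293, 2.72718, 1.64907, 0.72332, 0.0833 → R0 = 12.56124
x·lx·mx: 0, 3.04544, 8.66586, 8.18154, 6.59628, 3.6166, 0.4998 → Σ = 30.60552
T = 30.60552 / 12.56124 = 2.436505… → 2.44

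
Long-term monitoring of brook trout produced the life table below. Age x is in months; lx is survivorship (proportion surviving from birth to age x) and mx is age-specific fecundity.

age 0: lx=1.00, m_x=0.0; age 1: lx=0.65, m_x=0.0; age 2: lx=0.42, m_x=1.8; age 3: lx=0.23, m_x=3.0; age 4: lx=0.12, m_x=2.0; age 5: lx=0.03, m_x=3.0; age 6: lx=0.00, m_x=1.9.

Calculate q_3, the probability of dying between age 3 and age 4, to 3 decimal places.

0.478

q_3 = (l_3 − l_4) / l_3 = (0.23 − 0.12) / 0.23
     = 0.11 / 0.23 = 0.478261… → 0.478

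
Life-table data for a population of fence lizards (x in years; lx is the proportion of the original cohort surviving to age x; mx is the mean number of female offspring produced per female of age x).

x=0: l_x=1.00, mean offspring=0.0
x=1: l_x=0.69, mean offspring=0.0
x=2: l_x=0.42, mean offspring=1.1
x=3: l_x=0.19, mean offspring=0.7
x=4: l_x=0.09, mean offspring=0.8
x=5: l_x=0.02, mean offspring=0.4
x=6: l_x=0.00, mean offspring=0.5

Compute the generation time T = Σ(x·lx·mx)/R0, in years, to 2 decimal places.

2.45

lx·mx: 0, 0, 0.462, 0.133, 0.072, 0.008, 0 → R0 = 0.675
x·lx·mx: 0, 0, 0.924, 0.399, 0.288, 0.04, 0 → Σ = 1.651
T = 1.651 / 0.675 = 2.445926… → 2.45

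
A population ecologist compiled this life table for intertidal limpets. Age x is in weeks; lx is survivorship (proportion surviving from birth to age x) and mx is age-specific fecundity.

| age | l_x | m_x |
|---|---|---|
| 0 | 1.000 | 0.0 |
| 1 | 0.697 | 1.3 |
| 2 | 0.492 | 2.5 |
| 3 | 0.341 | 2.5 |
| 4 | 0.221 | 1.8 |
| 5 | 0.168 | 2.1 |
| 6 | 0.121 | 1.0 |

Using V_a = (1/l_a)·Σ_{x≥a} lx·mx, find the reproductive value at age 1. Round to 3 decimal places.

lx·mx for x ≥ 1: 0.9061, 1.23, 0.8525, 0.3978, 0.3528, 0.121 → sum = 3.8602
V_1 = 3.8602 / l_1 = 3.8602 / 0.697 = 5.538307… → 5.538

5.538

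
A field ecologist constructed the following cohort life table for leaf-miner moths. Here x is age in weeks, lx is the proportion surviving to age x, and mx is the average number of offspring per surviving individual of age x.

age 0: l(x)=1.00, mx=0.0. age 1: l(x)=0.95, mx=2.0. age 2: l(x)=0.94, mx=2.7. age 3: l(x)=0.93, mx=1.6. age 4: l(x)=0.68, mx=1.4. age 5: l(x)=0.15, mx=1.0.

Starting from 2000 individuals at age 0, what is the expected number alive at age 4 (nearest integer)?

Expected survivors = N0 · l_4 = 2000 × 0.68 = 1360 → 1360

1360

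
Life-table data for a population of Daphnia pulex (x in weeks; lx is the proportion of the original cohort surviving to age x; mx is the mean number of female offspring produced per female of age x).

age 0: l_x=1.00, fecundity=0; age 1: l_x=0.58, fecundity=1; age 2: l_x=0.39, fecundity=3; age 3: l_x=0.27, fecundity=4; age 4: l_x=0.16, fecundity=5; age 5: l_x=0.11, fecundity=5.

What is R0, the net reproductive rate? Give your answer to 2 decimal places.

lx·mx by age: 0, 0.58, 1.17, 1.08, 0.8, 0.55
R0 = Σ lx·mx = 4.18 → 4.18

4.18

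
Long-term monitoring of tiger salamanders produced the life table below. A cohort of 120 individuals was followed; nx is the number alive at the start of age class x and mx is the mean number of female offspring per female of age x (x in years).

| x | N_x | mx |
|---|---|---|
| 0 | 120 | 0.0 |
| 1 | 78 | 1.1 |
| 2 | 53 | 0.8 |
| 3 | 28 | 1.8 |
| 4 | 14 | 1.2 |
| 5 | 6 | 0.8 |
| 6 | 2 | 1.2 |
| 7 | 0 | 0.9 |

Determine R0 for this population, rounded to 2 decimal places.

lx = nx/n0 = nx/120: 1, 0.65, 0.44167…, 0.23333…, 0.11667…, 0.05, 0.01667…, 0
lx·mx by age: 0, 0.715, 0.353333…, 0.42…, 0.14…, 0.04, 0.02…, 0
R0 = Σ lx·mx = 1.688333… → 1.69

1.69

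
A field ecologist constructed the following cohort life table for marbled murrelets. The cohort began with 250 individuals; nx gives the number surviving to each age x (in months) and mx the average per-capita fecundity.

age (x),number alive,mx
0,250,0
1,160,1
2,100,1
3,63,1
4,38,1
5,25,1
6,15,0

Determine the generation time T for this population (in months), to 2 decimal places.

lx = nx/n0 = nx/250: 1, 0.64, 0.4, 0.252, 0.152, 0.1, 0.06
lx·mx: 0, 0.64, 0.4, 0.252, 0.152, 0.1, 0 → R0 = 1.544
x·lx·mx: 0, 0.64, 0.8, 0.756, 0.608, 0.5, 0 → Σ = 3.304
T = 3.304 / 1.544 = 2.139896… → 2.14

2.14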